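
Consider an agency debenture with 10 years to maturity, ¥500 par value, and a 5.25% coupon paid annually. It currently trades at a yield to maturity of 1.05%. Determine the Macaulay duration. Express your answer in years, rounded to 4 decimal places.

8.3717 years

Periodic yield y = 0.0105. Discount each cash flow and weight by its year:
  t   CF        PV=CF/(1+0.0105)^t    t·PV
  1        26.25        25.9772        25.9772
  2        26.25        25.7073        51.4146
  3        26.25        25.4402        76.3206
  4        26.25        25.1758       100.7034
  5        26.25        24.9142       124.5712
  6        26.25        24.6554       147.9322
  7        26.25        24.3992       170.7942
  8        26.25        24.1456       193.1651
  9        26.25        23.8947       215.0527
  10      526.25       474.0552     4,740.5522
  Σ                    698.3650     5,846.4834
Price P = Σ PV = 698.3650.
Macaulay duration = Σ(t·PV) / P = 5,846.4834 / 698.3650 = 8.37167 years.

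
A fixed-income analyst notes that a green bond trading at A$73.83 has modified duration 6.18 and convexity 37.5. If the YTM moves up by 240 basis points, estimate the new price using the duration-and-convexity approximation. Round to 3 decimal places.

A$63.677

Duration effect: -D_mod·Δy = -6.18 × (+0.024) = -0.148320
Convexity effect: ½·C·(Δy)² = 0.5 × 37.5 × (0.024)² = +0.0108000
ΔP/P ≈ -0.148320 + 0.0108000 = -0.137520
New price ≈ 73.83 × (1 - 0.137520) = 63.6768984.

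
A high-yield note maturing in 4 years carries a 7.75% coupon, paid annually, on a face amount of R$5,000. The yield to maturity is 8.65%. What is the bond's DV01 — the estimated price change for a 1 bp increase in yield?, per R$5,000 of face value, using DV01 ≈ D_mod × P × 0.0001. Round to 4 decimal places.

Periodic yield y = 0.0865.
  t   CF        PV=CF/(1+0.0865)^t    t·PV
  1       387.50       356.6498       356.6498
  2       387.50       328.2557       656.5114
  3       387.50       302.1221       906.3663
  4     5,387.50     3,866.0580    15,464.2318
  Σ                  4,853.0855    17,383.7593
P = 4,853.0855; D_Mac = 3.58200 yrs; D_mod = 3.29683 yrs.
DV01 ≈ 3.29683 × 4,853.0855 × 0.0001 = 1.599978.

R$1.6000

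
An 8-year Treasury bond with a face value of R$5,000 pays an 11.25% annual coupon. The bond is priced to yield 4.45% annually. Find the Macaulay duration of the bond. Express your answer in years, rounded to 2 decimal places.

6.09 years

Periodic yield y = 0.0445. Discount each cash flow and weight by its year:
  t   CF        PV=CF/(1+0.0445)^t    t·PV
  1       562.50       538.5352       538.5352
  2       562.50       515.5914     1,031.1827
  3       562.50       493.6251     1,480.8752
  4       562.50       472.5946     1,890.3784
  5       562.50       452.4601     2,262.3006
  6       562.50       433.1835     2,599.1007
  7       562.50       414.7281     2,903.0964
  8     5,562.50     3,926.4717    31,411.7734
  Σ                  7,247.1895    44,117.2426
Price P = Σ PV = 7,247.1895.
Macaulay duration = Σ(t·PV) / P = 44,117.2426 / 7,247.1895 = 6.08750 years.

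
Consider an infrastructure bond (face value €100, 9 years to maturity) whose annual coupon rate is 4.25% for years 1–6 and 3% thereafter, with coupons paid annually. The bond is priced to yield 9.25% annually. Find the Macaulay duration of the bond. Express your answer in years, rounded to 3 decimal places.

7.340 years

Periodic yield y = 0.0925. Discount each cash flow and weight by its year:
  t   CF        PV=CF/(1+0.0925)^t    t·PV
  1         4.25         3.8902         3.8902
  2         4.25         3.5608         7.1216
  3         4.25         3.2593         9.7779
  4         4.25         2.9833        11.9334
  5         4.25         2.7307        13.6537
  6         4.25         2.4995        14.9972
  7         3.00         1.6150        11.3050
  8         3.00         1.4783        11.8260
  9       103.00        46.4563       418.1063
  Σ                     68.4734       502.6113
Price P = Σ PV = 68.4734.
Macaulay duration = Σ(t·PV) / P = 502.6113 / 68.4734 = 7.34024 years.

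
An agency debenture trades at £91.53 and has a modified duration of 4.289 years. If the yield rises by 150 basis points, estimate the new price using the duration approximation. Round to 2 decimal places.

Duration approximation: ΔP/P ≈ -D_mod · Δy = -4.289 × (+0.015) = -0.064335.
New price ≈ 91.53 × (1 - 0.064335) = 85.64141745.

£85.64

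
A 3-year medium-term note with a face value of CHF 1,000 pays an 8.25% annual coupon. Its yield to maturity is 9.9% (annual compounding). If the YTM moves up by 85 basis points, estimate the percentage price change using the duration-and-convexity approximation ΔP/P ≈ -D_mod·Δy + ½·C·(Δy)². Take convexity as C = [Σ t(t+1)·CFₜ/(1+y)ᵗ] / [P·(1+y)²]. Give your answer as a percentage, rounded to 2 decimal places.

-2.11%

With y = 0.099:
  t   CF        PV=CF/(1+0.099)^t    t·PV        t(t+1)·PV
  1        82.50        75.0682        75.0682         150.1365
  2        82.50        68.3060       136.6119         409.8357
  3     1,082.50       815.5204     2,446.5612       9,786.2448
  Σ                    958.8946     2,658.2413      10,346.2170
P = 958.8946; D_Mac = 2.77219 yrs; D_mod = 2.52247 yrs; C = 8.93337.
Duration effect: -2.52247 × (+0.0085) = -0.021441
Convexity effect: 0.5 × 8.93337 × (0.0085)² = +0.0003227
ΔP/P ≈ -0.021441 + 0.0003227 = -0.021118 = -2.1118%.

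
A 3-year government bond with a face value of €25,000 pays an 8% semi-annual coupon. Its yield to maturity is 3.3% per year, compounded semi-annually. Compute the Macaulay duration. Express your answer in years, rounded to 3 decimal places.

2.745 years

Periodic yield y = 0.0165. Discount each cash flow and weight by its period:
  t   CF        PV=CF/(1+0.0165)^t    t·PV
  1     1,000.00       983.7678       983.7678
  2     1,000.00       967.7991     1,935.5983
  3     1,000.00       952.0897     2,856.2690
  4     1,000.00       936.6352     3,746.5407
  5     1,000.00       921.4316     4,607.1578
  6    26,000.00    23,568.3430   141,410.0580
  Σ                 28,330.0664   155,539.3917
Price P = Σ PV = 28,330.0664.
Macaulay duration = Σ(t·PV) / P = 155,539.3917 / 28,330.0664 = 5.49026 half-year periods.
In years: 5.49026 / 2 = 2.74513 years.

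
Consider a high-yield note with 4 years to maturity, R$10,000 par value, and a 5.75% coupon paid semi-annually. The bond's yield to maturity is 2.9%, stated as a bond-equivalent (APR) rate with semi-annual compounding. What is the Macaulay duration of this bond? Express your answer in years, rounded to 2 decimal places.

3.65 years

Periodic yield y = 0.0145. Discount each cash flow and weight by its period:
  t   CF        PV=CF/(1+0.0145)^t    t·PV
  1       287.50       283.3908       283.3908
  2       287.50       279.3404       558.6808
  3       287.50       275.3479       826.0436
  4       287.50       271.4124     1,085.6495
  5       287.50       267.5331     1,337.6657
  6       287.50       263.7094     1,582.2561
  7       287.50       259.9402     1,819.5816
  8    10,287.50     9,168.3976    73,347.1805
  Σ                 11,069.0718    80,840.4487
Price P = Σ PV = 11,069.0718.
Macaulay duration = Σ(t·PV) / P = 80,840.4487 / 11,069.0718 = 7.30327 half-year periods.
In years: 7.30327 / 2 = 3.65164 years.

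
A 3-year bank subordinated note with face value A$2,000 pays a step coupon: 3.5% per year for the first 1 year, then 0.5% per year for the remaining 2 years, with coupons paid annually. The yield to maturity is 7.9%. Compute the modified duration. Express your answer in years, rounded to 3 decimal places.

2.704 years

Periodic yield y = 0.079. First find Macaulay duration:
  t   CF        PV=CF/(1+0.079)^t    t·PV
  1        70.00        64.8749        64.8749
  2        10.00         8.5893        17.1786
  3     2,010.00     1,600.0433     4,800.1298
  Σ                  1,673.5074     4,882.1832
P = 1,673.5074; Macaulay duration = 4,882.1832 / 1,673.5074 = 2.91734 years.
Modified duration = D_Mac / (1 + y) = 2.91734 / 1.079 = 2.70374 years.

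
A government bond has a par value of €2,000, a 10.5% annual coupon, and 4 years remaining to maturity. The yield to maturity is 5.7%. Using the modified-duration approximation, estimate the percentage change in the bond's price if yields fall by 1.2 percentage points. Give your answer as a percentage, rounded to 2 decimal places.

+3.98%

Periodic yield y = 0.057. Modified duration first:
  t   CF        PV=CF/(1+0.057)^t    t·PV
  1       210.00       198.6755       198.6755
  2       210.00       187.9617       375.9234
  3       210.00       177.8256       533.4769
  4     2,210.00     1,770.4853     7,081.9412
  Σ                  2,334.9481     8,190.0169
P = 2,334.9481; D_Mac = 3.50758 yrs; D_mod = 3.50758/(1+0.057) = 3.31843 yrs.
ΔP/P ≈ -D_mod · Δy = -3.31843 × (-0.012) = +0.039821 = +3.9821%.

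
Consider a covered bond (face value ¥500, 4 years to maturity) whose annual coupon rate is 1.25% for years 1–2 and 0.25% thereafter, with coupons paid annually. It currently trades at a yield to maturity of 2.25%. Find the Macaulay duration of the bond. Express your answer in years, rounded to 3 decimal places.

3.933 years

Periodic yield y = 0.0225. Discount each cash flow and weight by its year:
  t   CF        PV=CF/(1+0.0225)^t    t·PV
  1         6.25         6.1125         6.1125
  2         6.25         5.9780        11.9559
  3         1.25         1.1693         3.5079
  4       501.25       458.5652     1,834.2609
  Σ                    471.8249     1,855.8372
Price P = Σ PV = 471.8249.
Macaulay duration = Σ(t·PV) / P = 1,855.8372 / 471.8249 = 3.93332 years.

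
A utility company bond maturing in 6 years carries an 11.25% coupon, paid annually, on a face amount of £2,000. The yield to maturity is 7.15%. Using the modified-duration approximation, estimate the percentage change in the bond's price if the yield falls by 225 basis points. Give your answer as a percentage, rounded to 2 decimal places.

Periodic yield y = 0.0715. Modified duration first:
  t   CF        PV=CF/(1+0.0715)^t    t·PV
  1       225.00       209.9860       209.9860
  2       225.00       195.9739       391.9477
  3       225.00       182.8968       548.6903
  4       225.00       170.6923       682.7690
  5       225.00       159.3022       796.5108
  6     2,225.00     1,470.2018     8,821.2111
  Σ                  2,389.0529    11,451.1148
P = 2,389.0529; D_Mac = 4.79316 yrs; D_mod = 4.79316/(1+0.0715) = 4.47332 yrs.
ΔP/P ≈ -D_mod · Δy = -4.47332 × (-0.0225) = +0.100650 = +10.0650%.

+10.06%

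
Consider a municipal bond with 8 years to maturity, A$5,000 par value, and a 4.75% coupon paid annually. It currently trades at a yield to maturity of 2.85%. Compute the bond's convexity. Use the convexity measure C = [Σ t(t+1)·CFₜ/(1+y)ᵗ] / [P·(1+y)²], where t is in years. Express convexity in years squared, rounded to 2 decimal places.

55.91

With y = 0.0285:
  t   CF        PV=CF/(1+0.0285)^t    t·PV        t(t+1)·PV
  1       237.50       230.9188       230.9188         461.8376
  2       237.50       224.5200       449.0400       1,347.1200
  3       237.50       218.2985       654.8955       2,619.5818
  4       237.50       212.2494       848.9975       4,244.9876
  5       237.50       206.3679     1,031.8395       6,191.0368
  6       237.50       200.6494     1,203.8963       8,427.2743
  7       237.50       195.0893     1,365.6254      10,925.0031
  8     5,237.50     4,183.0174    33,464.1389     301,177.2505
  Σ                  5,671.1107    39,249.3519     335,394.0917
P = 5,671.1107.
Convexity = Σ t(t+1)·PV / [P·(1+y)²] = 335,394.0917 / (5,671.1107 × 1.057812) = 55.90861.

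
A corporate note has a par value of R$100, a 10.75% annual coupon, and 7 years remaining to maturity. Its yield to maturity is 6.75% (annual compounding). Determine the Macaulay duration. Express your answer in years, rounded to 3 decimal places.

Periodic yield y = 0.0675. Discount each cash flow and weight by its year:
  t   CF        PV=CF/(1+0.0675)^t    t·PV
  1        10.75        10.0703        10.0703
  2        10.75         9.4335        18.8670
  3        10.75         8.8370        26.5110
  4        10.75         8.2782        33.1129
  5        10.75         7.7548        38.7739
  6        10.75         7.2644        43.5865
  7       110.75        70.1082       490.7571
  Σ                    121.7463       661.6786
Price P = Σ PV = 121.7463.
Macaulay duration = Σ(t·PV) / P = 661.6786 / 121.7463 = 5.43490 years.

5.435 years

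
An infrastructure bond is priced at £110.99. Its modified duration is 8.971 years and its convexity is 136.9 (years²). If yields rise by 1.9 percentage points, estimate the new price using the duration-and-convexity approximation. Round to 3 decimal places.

£94.814

Duration effect: -D_mod·Δy = -8.971 × (+0.019) = -0.170449
Convexity effect: ½·C·(Δy)² = 0.5 × 136.9 × (0.019)² = +0.02471045
ΔP/P ≈ -0.170449 + 0.02471045 = -0.14573855
New price ≈ 110.99 × (1 - 0.14573855) = 94.8144783355.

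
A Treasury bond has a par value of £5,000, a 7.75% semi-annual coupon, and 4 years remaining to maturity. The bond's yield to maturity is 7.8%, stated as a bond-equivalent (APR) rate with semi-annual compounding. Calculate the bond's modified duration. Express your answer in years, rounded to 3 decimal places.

Periodic yield y = 0.039. First find Macaulay duration:
  t   CF        PV=CF/(1+0.039)^t    t·PV
  1       193.75       186.4774       186.4774
  2       193.75       179.4777       358.9555
  3       193.75       172.7409       518.2226
  4       193.75       166.2568       665.0274
  5       193.75       160.0162       800.0810
  6       193.75       154.0098       924.0589
  7       193.75       148.2289     1,037.6023
  8     5,193.75     3,824.3415    30,594.7316
  Σ                  4,991.5492    35,085.1567
P = 4,991.5492; Macaulay duration = 35,085.1567 / 4,991.5492 = 7.02891 half-year periods = 3.51446 years.
Modified duration = D_Mac / (1 + y) = 3.51446 / 1.039 = 3.38254 years.

3.383 years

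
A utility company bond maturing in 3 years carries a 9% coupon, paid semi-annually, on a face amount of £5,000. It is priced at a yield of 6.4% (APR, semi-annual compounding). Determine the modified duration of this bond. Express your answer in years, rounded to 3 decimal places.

2.623 years

Periodic yield y = 0.032. First find Macaulay duration:
  t   CF        PV=CF/(1+0.032)^t    t·PV
  1       225.00       218.0233       218.0233
  2       225.00       211.2628       422.5257
  3       225.00       204.7121       614.1362
  4       225.00       198.3644       793.4576
  5       225.00       192.2136       961.0678
  6     5,225.00     4,325.2191    25,951.3145
  Σ                  5,349.7952    28,960.5251
P = 5,349.7952; Macaulay duration = 28,960.5251 / 5,349.7952 = 5.41339 half-year periods = 2.70669 years.
Modified duration = D_Mac / (1 + y) = 2.70669 / 1.032 = 2.62277 years.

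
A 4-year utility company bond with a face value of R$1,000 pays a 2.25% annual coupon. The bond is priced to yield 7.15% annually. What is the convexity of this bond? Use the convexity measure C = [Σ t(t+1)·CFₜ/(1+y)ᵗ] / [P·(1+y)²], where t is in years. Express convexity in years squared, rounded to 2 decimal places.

16.59

With y = 0.0715:
  t   CF        PV=CF/(1+0.0715)^t    t·PV        t(t+1)·PV
  1        22.50        20.9986        20.9986          41.9972
  2        22.50        19.5974        39.1948         117.5843
  3        22.50        18.2897        54.8690         219.4761
  4     1,022.50       775.7015     3,102.8059      15,514.0294
  Σ                    834.5871     3,217.8683      15,893.0870
P = 834.5871.
Convexity = Σ t(t+1)·PV / [P·(1+y)²] = 15,893.0870 / (834.5871 × 1.148112) = 16.58640.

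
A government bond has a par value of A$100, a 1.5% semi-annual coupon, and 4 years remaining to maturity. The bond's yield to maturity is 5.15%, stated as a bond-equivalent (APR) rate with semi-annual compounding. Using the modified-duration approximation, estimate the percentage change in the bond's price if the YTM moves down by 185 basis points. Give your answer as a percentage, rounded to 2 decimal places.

Periodic yield y = 0.02575. Modified duration first:
  t   CF        PV=CF/(1+0.02575)^t    t·PV
  1         0.75         0.7312         0.7312
  2         0.75         0.7128         1.4256
  3         0.75         0.6949         2.0848
  4         0.75         0.6775         2.7099
  5         0.75         0.6605         3.3024
  6         0.75         0.6439         3.8633
  7         0.75         0.6277         4.3941
  8       100.75        82.2078       657.6621
  Σ                     86.9562       676.1734
P = 86.9562; D_Mac = 7.77602 half-year periods = 3.88801 yrs; D_mod = 3.88801/(1+0.02575) = 3.79041 yrs.
ΔP/P ≈ -D_mod · Δy = -3.79041 × (-0.0185) = +0.070123 = +7.0123%.

+7.01%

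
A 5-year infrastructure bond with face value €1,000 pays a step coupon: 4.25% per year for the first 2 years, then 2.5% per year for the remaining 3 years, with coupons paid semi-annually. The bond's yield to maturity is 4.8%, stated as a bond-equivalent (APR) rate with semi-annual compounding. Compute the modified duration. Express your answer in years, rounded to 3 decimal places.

4.482 years

Periodic yield y = 0.024. First find Macaulay duration:
  t   CF        PV=CF/(1+0.024)^t    t·PV
  1        21.25        20.7520        20.7520
  2        21.25        20.2656        40.5312
  3        21.25        19.7906        59.3718
  4        21.25        19.3268        77.3070
  5        12.50        11.1022        55.5112
  6        12.50        10.8420        65.0521
  7        12.50        10.5879        74.1154
  8        12.50        10.3398        82.7181
  9        12.50        10.0974        90.8768
  10    1,012.50       798.7217     7,987.2167
  Σ                    931.8259     8,553.4521
P = 931.8259; Macaulay duration = 8,553.4521 / 931.8259 = 9.17924 half-year periods = 4.58962 years.
Modified duration = D_Mac / (1 + y) = 4.58962 / 1.024 = 4.48205 years.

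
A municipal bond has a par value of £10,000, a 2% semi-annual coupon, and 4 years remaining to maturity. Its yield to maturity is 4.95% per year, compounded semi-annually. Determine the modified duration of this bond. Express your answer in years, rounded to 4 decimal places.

3.7613 years

Periodic yield y = 0.02475. First find Macaulay duration:
  t   CF        PV=CF/(1+0.02475)^t    t·PV
  1       100.00        97.5848        97.5848
  2       100.00        95.2279       190.4558
  3       100.00        92.9279       278.7838
  4       100.00        90.6835       362.7340
  5       100.00        88.4933       442.4665
  6       100.00        86.3560       518.1359
  7       100.00        84.2703       589.8921
  8    10,100.00     8,305.7328    66,445.8628
  Σ                  8,941.2765    68,925.9155
P = 8,941.2765; Macaulay duration = 68,925.9155 / 8,941.2765 = 7.70873 half-year periods = 3.85437 years.
Modified duration = D_Mac / (1 + y) = 3.85437 / 1.02475 = 3.76128 years.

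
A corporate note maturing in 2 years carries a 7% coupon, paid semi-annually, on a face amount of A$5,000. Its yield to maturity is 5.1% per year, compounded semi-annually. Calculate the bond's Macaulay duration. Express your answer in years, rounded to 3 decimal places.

Periodic yield y = 0.0255. Discount each cash flow and weight by its period:
  t   CF        PV=CF/(1+0.0255)^t    t·PV
  1       175.00       170.6485       170.6485
  2       175.00       166.4051       332.8103
  3       175.00       162.2673       486.8020
  4     5,175.00     4,679.1578    18,716.6314
  Σ                  5,178.4788    19,706.8920
Price P = Σ PV = 5,178.4788.
Macaulay duration = Σ(t·PV) / P = 19,706.8920 / 5,178.4788 = 3.80554 half-year periods.
In years: 3.80554 / 2 = 1.90277 years.

1.903 years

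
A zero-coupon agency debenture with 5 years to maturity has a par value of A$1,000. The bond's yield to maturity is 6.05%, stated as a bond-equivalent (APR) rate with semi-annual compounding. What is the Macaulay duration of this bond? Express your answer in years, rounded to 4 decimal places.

A zero-coupon bond has a single cash flow at maturity, so its Macaulay duration equals its maturity: 5 years.
(Equivalently: 10 semi-annual periods ÷ 2 = 5 years.)

5.0000 years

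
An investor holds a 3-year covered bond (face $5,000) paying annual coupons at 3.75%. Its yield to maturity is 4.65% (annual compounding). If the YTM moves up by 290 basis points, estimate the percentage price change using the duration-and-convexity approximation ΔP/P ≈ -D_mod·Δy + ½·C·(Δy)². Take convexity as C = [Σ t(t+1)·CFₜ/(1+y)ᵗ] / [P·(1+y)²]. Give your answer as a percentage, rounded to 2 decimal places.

-7.57%

With y = 0.0465:
  t   CF        PV=CF/(1+0.0465)^t    t·PV        t(t+1)·PV
  1       187.50       179.1687       179.1687         358.3373
  2       187.50       171.2075       342.4150       1,027.2450
  3     5,187.50     4,526.2695    13,578.8086      54,315.2344
  Σ                  4,876.6457    14,100.3923      55,700.8167
P = 4,876.6457; D_Mac = 2.89141 yrs; D_mod = 2.76294 yrs; C = 10.42946.
Duration effect: -2.76294 × (+0.029) = -0.080125
Convexity effect: 0.5 × 10.42946 × (0.029)² = +0.0043856
ΔP/P ≈ -0.080125 + 0.0043856 = -0.075740 = -7.5740%.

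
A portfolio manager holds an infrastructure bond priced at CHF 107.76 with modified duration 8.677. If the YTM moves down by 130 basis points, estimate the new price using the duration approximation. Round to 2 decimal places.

Duration approximation: ΔP/P ≈ -D_mod · Δy = -8.677 × (-0.013) = +0.112801.
New price ≈ 107.76 × (1 + 0.112801) = 119.91543576.

CHF 119.92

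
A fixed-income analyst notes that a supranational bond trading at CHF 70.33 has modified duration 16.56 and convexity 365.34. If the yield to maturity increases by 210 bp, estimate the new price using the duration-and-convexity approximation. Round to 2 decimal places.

CHF 51.54

Duration effect: -D_mod·Δy = -16.56 × (+0.021) = -0.347760
Convexity effect: ½·C·(Δy)² = 0.5 × 365.34 × (0.021)² = +0.08055747
ΔP/P ≈ -0.347760 + 0.08055747 = -0.26720253
New price ≈ 70.33 × (1 - 0.26720253) = 51.5376460651.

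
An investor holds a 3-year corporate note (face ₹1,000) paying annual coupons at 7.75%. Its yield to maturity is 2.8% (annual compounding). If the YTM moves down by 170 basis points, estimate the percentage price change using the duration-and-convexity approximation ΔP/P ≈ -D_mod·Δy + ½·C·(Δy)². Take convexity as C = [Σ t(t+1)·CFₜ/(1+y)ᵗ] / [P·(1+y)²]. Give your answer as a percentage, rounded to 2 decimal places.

+4.79%

With y = 0.028:
  t   CF        PV=CF/(1+0.028)^t    t·PV        t(t+1)·PV
  1        77.50        75.3891        75.3891         150.7782
  2        77.50        73.3357       146.6714         440.0142
  3     1,077.50       991.8316     2,975.4948      11,901.9790
  Σ                  1,140.5564     3,197.5553      12,492.7715
P = 1,140.5564; D_Mac = 2.80350 yrs; D_mod = 2.72714 yrs; C = 10.36468.
Duration effect: -2.72714 × (-0.017) = +0.046361
Convexity effect: 0.5 × 10.36468 × (-0.017)² = +0.0014977
ΔP/P ≈ +0.046361 + 0.0014977 = +0.047859 = +4.7859%.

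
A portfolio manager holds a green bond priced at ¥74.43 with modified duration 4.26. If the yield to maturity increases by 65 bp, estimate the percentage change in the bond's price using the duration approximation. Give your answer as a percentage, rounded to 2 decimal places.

-2.77%

Duration approximation: ΔP/P ≈ -D_mod · Δy = -4.26 × (+0.0065) = -0.027690.
As a percentage: -2.7690%.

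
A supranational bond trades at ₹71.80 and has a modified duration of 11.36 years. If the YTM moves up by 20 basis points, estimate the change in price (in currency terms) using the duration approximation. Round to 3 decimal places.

Duration approximation: ΔP/P ≈ -D_mod · Δy = -11.36 × (+0.002) = -0.022720.
ΔP ≈ 71.80 × (-0.022720) = -1.631296.

-₹1.631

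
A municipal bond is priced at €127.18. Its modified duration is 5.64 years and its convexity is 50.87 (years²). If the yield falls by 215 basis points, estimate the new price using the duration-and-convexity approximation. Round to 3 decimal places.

€144.097

Duration effect: -D_mod·Δy = -5.64 × (-0.0215) = +0.121260
Convexity effect: ½·C·(Δy)² = 0.5 × 50.87 × (-0.0215)² = +0.01175732875
ΔP/P ≈ +0.121260 + 0.01175732875 = +0.13301732875
New price ≈ 127.18 × (1 + 0.13301732875) = 144.097143870425.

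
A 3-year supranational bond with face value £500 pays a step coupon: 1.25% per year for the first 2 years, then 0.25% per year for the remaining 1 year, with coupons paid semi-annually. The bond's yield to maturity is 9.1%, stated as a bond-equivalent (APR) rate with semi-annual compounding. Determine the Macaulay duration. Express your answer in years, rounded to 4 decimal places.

2.9490 years

Periodic yield y = 0.0455. Discount each cash flow and weight by its period:
  t   CF        PV=CF/(1+0.0455)^t    t·PV
  1        3.125         2.9890         2.9890
  2        3.125         2.8589         5.7178
  3        3.125         2.7345         8.2035
  4        3.125         2.6155        10.4620
  5        0.625         0.5003         2.5017
  6      500.625       383.3260     2,299.9562
  Σ                    395.0243     2,329.8302
Price P = Σ PV = 395.0243.
Macaulay duration = Σ(t·PV) / P = 2,329.8302 / 395.0243 = 5.89794 half-year periods.
In years: 5.89794 / 2 = 2.94897 years.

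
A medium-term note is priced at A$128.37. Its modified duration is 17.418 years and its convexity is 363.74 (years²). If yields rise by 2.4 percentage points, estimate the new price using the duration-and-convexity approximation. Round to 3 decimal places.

A$88.155

Duration effect: -D_mod·Δy = -17.418 × (+0.024) = -0.418032
Convexity effect: ½·C·(Δy)² = 0.5 × 363.74 × (0.024)² = +0.10475712
ΔP/P ≈ -0.418032 + 0.10475712 = -0.31327488
New price ≈ 128.37 × (1 - 0.31327488) = 88.1549036544.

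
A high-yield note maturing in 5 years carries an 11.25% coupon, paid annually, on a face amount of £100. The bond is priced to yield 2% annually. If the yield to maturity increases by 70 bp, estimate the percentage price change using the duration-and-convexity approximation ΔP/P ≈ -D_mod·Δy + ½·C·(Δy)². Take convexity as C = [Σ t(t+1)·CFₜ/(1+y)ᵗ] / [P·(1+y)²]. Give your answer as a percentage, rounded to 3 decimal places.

-2.858%

With y = 0.02:
  t   CF        PV=CF/(1+0.02)^t    t·PV        t(t+1)·PV
  1        11.25        11.0294        11.0294          22.0588
  2        11.25        10.8131        21.6263          64.8789
  3        11.25        10.6011        31.8034         127.2135
  4        11.25        10.3933        41.5730         207.8652
  5       111.25       100.7626       503.8128       3,022.8766
  Σ                    143.5995       609.8449       3,444.8930
P = 143.5995; D_Mac = 4.24685 yrs; D_mod = 4.16357 yrs; C = 23.05804.
Duration effect: -4.16357 × (+0.007) = -0.029145
Convexity effect: 0.5 × 23.05804 × (0.007)² = +0.0005649
ΔP/P ≈ -0.029145 + 0.0005649 = -0.028580 = -2.8580%.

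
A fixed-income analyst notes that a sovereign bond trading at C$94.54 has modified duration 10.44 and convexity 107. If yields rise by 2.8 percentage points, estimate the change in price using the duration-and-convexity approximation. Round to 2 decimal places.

-C$23.67

Duration effect: -D_mod·Δy = -10.44 × (+0.028) = -0.292320
Convexity effect: ½·C·(Δy)² = 0.5 × 107 × (0.028)² = +0.0419440
ΔP/P ≈ -0.292320 + 0.0419440 = -0.250376
ΔP ≈ 94.54 × (-0.250376) = -23.67054704.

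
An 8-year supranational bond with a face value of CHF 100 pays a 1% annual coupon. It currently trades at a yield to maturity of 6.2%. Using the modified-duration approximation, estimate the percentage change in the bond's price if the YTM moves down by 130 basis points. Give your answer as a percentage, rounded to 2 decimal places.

Periodic yield y = 0.062. Modified duration first:
  t   CF        PV=CF/(1+0.062)^t    t·PV
  1         1.00         0.9416         0.9416
  2         1.00         0.8866         1.7733
  3         1.00         0.8349         2.5047
  4         1.00         0.7861         3.1446
  5         1.00         0.7402         3.7012
  6         1.00         0.6970         4.1822
  7         1.00         0.6563         4.5944
  8       101.00        62.4202       499.3617
  Σ                     67.9631       520.2036
P = 67.9631; D_Mac = 7.65420 yrs; D_mod = 7.65420/(1+0.062) = 7.20735 yrs.
ΔP/P ≈ -D_mod · Δy = -7.20735 × (-0.013) = +0.093696 = +9.3696%.

+9.37%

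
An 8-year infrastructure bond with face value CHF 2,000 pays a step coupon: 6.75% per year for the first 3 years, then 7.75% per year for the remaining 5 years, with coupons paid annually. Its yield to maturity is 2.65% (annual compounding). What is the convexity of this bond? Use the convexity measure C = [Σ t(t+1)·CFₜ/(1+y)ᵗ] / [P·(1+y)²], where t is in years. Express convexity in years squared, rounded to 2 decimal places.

52.63

With y = 0.0265:
  t   CF        PV=CF/(1+0.0265)^t    t·PV        t(t+1)·PV
  1       135.00       131.5149       131.5149         263.0297
  2       135.00       128.1197       256.2394         768.7181
  3       135.00       124.8122       374.4365       1,497.7459
  4       155.00       139.6034       558.4135       2,792.0673
  5       155.00       135.9994       679.9969       4,079.9814
  6       155.00       132.4884       794.9306       5,564.5143
  7       155.00       129.0681       903.4769       7,227.8154
  8     2,155.00     1,748.1377    13,985.1018     125,865.9161
  Σ                  2,669.7437    17,684.1104     148,059.7883
P = 2,669.7437.
Convexity = Σ t(t+1)·PV / [P·(1+y)²] = 148,059.7883 / (2,669.7437 × 1.053702) = 52.63197.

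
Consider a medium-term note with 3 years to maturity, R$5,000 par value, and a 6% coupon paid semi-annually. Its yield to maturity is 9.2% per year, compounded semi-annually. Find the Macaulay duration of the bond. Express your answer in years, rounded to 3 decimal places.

2.779 years

Periodic yield y = 0.046. Discount each cash flow and weight by its period:
  t   CF        PV=CF/(1+0.046)^t    t·PV
  1       150.00       143.4034       143.4034
  2       150.00       137.0970       274.1940
  3       150.00       131.0679       393.2036
  4       150.00       125.3039       501.2155
  5       150.00       119.7934       598.9669
  6     5,150.00     3,932.0327    23,592.1963
  Σ                  4,588.6983    25,503.1797
Price P = Σ PV = 4,588.6983.
Macaulay duration = Σ(t·PV) / P = 25,503.1797 / 4,588.6983 = 5.55782 half-year periods.
In years: 5.55782 / 2 = 2.77891 years.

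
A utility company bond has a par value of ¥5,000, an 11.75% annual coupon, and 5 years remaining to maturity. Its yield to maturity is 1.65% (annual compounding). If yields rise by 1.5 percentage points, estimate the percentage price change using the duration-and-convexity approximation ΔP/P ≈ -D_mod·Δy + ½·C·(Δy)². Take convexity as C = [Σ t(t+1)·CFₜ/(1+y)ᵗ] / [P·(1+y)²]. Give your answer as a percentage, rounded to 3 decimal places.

-5.985%

With y = 0.0165:
  t   CF        PV=CF/(1+0.0165)^t    t·PV        t(t+1)·PV
  1       587.50       577.9636       577.9636       1,155.9272
  2       587.50       568.5820     1,137.1640       3,411.4920
  3       587.50       559.3527     1,678.0580       6,712.2321
  4       587.50       550.2732     2,201.0927      11,005.4634
  5     5,587.50     5,148.4989    25,742.4943     154,454.9659
  Σ                  7,404.6703    31,336.7726     176,740.0807
P = 7,404.6703; D_Mac = 4.23203 yrs; D_mod = 4.16333 yrs; C = 23.10014.
Duration effect: -4.16333 × (+0.015) = -0.062450
Convexity effect: 0.5 × 23.10014 × (0.015)² = +0.0025988
ΔP/P ≈ -0.062450 + 0.0025988 = -0.059851 = -5.9851%.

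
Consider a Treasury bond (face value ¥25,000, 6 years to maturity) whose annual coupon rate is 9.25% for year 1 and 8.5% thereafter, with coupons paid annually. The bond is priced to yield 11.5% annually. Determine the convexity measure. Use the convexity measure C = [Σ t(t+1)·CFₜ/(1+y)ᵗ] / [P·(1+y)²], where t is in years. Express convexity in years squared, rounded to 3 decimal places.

25.188

With y = 0.115:
  t   CF        PV=CF/(1+0.115)^t    t·PV        t(t+1)·PV
  1     2,312.50     2,073.9910     2,073.9910       4,147.9821
  2     2,125.00     1,709.2642     3,418.5284      10,255.5853
  3     2,125.00     1,532.9724     4,598.9172      18,395.6686
  4     2,125.00     1,374.8631     5,499.4525      27,497.2626
  5     2,125.00     1,233.0611     6,165.3055      36,991.8330
  6    27,125.00    14,116.2891    84,697.7343     592,884.1401
  Σ                 22,040.4409   106,453.9289     690,172.4717
P = 22,040.4409.
Convexity = Σ t(t+1)·PV / [P·(1+y)²] = 690,172.4717 / (22,040.4409 × 1.243225) = 25.18765.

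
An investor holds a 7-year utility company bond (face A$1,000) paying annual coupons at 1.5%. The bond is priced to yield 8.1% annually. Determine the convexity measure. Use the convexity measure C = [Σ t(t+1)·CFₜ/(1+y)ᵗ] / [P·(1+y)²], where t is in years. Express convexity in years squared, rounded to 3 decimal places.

44.402

With y = 0.081:
  t   CF        PV=CF/(1+0.081)^t    t·PV        t(t+1)·PV
  1        15.00        13.8760        13.8760          27.7521
  2        15.00        12.8363        25.6726          77.0178
  3        15.00        11.8745        35.6234         142.4936
  4        15.00        10.9847        43.9388         219.6941
  5        15.00        10.1616        50.8081         304.8485
  6        15.00         9.4002        56.4012         394.8084
  7     1,015.00       588.4183     4,118.9282      32,951.4258
  Σ                    657.5517     4,345.2484      34,118.0404
P = 657.5517.
Convexity = Σ t(t+1)·PV / [P·(1+y)²] = 34,118.0404 / (657.5517 × 1.168561) = 44.40203.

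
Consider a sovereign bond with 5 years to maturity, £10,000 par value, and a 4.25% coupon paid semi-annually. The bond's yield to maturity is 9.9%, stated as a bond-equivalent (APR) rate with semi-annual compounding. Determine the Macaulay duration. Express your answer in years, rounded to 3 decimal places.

4.485 years

Periodic yield y = 0.0495. Discount each cash flow and weight by its period:
  t   CF        PV=CF/(1+0.0495)^t    t·PV
  1       212.50       202.4774       202.4774
  2       212.50       192.9275       385.8549
  3       212.50       183.8280       551.4839
  4       212.50       175.1577       700.6307
  5       212.50       166.8963       834.4815
  6       212.50       159.0246       954.1475
  7       212.50       151.5241     1,060.6690
  8       212.50       144.3775     1,155.0197
  9       212.50       137.5678     1,238.1106
  10   10,212.50     6,299.5226    62,995.2263
  Σ                  7,813.3034    70,078.1015
Price P = Σ PV = 7,813.3034.
Macaulay duration = Σ(t·PV) / P = 70,078.1015 / 7,813.3034 = 8.96907 half-year periods.
In years: 8.96907 / 2 = 4.48454 years.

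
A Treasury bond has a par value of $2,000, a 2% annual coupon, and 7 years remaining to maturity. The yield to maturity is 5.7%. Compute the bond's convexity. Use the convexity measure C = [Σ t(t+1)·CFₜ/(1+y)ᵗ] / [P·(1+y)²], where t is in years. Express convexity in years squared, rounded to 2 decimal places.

45.79

With y = 0.057:
  t   CF        PV=CF/(1+0.057)^t    t·PV        t(t+1)·PV
  1        40.00        37.8430        37.8430          75.6859
  2        40.00        35.8022        71.6044         214.8133
  3        40.00        33.8715       101.6146         406.4586
  4        40.00        32.0450       128.1799         640.8997
  5        40.00        30.3169       151.5846         909.5076
  6        40.00        28.6820       172.0923       1,204.6458
  7     2,040.00     1,383.9017     9,687.3122      77,498.4976
  Σ                  1,582.4624    10,350.2310      80,950.5084
P = 1,582.4624.
Convexity = Σ t(t+1)·PV / [P·(1+y)²] = 80,950.5084 / (1,582.4624 × 1.117249) = 45.78637.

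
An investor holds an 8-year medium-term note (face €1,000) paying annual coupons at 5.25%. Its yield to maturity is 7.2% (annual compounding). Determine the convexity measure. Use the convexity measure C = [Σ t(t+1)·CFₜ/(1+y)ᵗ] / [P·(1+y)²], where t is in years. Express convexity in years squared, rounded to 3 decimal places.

With y = 0.072:
  t   CF        PV=CF/(1+0.072)^t    t·PV        t(t+1)·PV
  1        52.50        48.9739        48.9739          97.9478
  2        52.50        45.6846        91.3692         274.1075
  3        52.50        42.6162       127.8487         511.3947
  4        52.50        39.7539       159.0158         795.0788
  5        52.50        37.0839       185.4195       1,112.5169
  6        52.50        34.5932       207.5591       1,452.9139
  7        52.50        32.2698       225.8884       1,807.1069
  8     1,052.50       603.4813     4,827.8504      43,450.6540
  Σ                    884.4568     5,873.9249      49,501.7205
P = 884.4568.
Convexity = Σ t(t+1)·PV / [P·(1+y)²] = 49,501.7205 / (884.4568 × 1.149184) = 48.70282.

48.703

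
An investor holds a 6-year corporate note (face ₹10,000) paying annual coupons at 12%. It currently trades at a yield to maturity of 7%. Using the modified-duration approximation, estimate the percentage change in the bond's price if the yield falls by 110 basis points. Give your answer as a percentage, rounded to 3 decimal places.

+4.888%

Periodic yield y = 0.07. Modified duration first:
  t   CF        PV=CF/(1+0.07)^t    t·PV
  1     1,200.00     1,121.4953     1,121.4953
  2     1,200.00     1,048.1265     2,096.2529
  3     1,200.00       979.5575     2,938.6724
  4     1,200.00       915.4743     3,661.8970
  5     1,200.00       855.5834     4,277.9171
  6    11,200.00     7,463.0329    44,778.1974
  Σ                 12,383.2698    58,874.4322
P = 12,383.2698; D_Mac = 4.75435 yrs; D_mod = 4.75435/(1+0.07) = 4.44332 yrs.
ΔP/P ≈ -D_mod · Δy = -4.44332 × (-0.011) = +0.048877 = +4.8877%.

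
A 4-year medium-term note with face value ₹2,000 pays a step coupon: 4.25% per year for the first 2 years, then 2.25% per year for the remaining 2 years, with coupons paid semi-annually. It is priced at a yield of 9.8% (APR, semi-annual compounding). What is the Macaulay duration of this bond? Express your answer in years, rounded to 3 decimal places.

Periodic yield y = 0.049. Discount each cash flow and weight by its period:
  t   CF        PV=CF/(1+0.049)^t    t·PV
  1        42.50        40.5148        40.5148
  2        42.50        38.6223        77.2446
  3        42.50        36.8182       110.4546
  4        42.50        35.0984       140.3935
  5        22.50        17.7135        88.5676
  6        22.50        16.8861       101.3167
  7        22.50        16.0973       112.6814
  8     2,022.50     1,379.3822    11,035.0578
  Σ                  1,581.1328    11,706.2309
Price P = Σ PV = 1,581.1328.
Macaulay duration = Σ(t·PV) / P = 11,706.2309 / 1,581.1328 = 7.40370 half-year periods.
In years: 7.40370 / 2 = 3.70185 years.

3.702 years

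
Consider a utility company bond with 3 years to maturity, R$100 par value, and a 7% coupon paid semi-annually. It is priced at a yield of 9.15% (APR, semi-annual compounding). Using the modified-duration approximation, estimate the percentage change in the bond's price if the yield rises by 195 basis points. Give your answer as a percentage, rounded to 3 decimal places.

-5.127%

Periodic yield y = 0.04575. Modified duration first:
  t   CF        PV=CF/(1+0.04575)^t    t·PV
  1         3.50         3.3469         3.3469
  2         3.50         3.2005         6.4009
  3         3.50         3.0604         9.1813
  4         3.50         2.9266        11.7062
  5         3.50         2.7985        13.9926
  6       103.50        79.1358       474.8149
  Σ                     94.4687       519.4429
P = 94.4687; D_Mac = 5.49857 half-year periods = 2.74929 yrs; D_mod = 2.74929/(1+0.04575) = 2.62901 yrs.
ΔP/P ≈ -D_mod · Δy = -2.62901 × (+0.0195) = -0.051266 = -5.1266%.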